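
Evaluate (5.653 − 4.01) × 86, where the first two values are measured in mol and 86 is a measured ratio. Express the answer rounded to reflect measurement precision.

1.4 × 10^2 mol

5.653 mol − 4.01 mol = 1.643 mol; the difference is limited to 2 decimal places (3 s.f.).
Carrying full precision, 1.643 × 86 = 141.298 mol; 86 has 2 s.f., so the result keeps min(3, 2) = 2 s.f.
Rounded to 2 significant figures: 1.4 × 10^2 mol.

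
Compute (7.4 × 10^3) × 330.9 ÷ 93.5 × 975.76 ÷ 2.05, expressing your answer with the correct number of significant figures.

1.2 × 10^7

(7.4 × 10^3) × 330.9 ÷ 93.5 × 975.76 ÷ 2.05 = 12465394.4521…
Multiplication/division keeps the fewest significant figures: 7.4 × 10^3 → 2 s.f., 330.9 → 4 s.f., 93.5 → 3 s.f., 975.76 → 5 s.f., 2.05 → 3 s.f.; limit is 2.
Rounded to 2 significant figures: 1.2 × 10^7.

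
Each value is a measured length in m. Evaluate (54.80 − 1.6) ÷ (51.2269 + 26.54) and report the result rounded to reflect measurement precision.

54.80 − 1.6 = 53.20, limited to 1 d.p. → 3 s.f.; 51.2269 + 26.54 = 77.7669, limited to 2 d.p. → 4 s.f.
Carrying full precision, 53.20 ÷ 77.7669 = 0.684095675667…; keep min(3, 4) = 3 s.f.
Rounded to 3 significant figures: 6.84 × 10^-1.

6.84 × 10^-1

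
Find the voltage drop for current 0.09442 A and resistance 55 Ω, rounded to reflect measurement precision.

5.2 V

voltage drop = 0.09442 A × 55 Ω = 5.1931 V.
0.09442 has 4 significant figures; 55 has 2.
Division/multiplication keeps the fewest: 2 significant figures.
Rounded: 5.2 V.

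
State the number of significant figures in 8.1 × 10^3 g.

8.1 × 10^3: in scientific notation every digit of the coefficient is significant.

2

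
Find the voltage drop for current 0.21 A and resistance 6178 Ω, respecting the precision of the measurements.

voltage drop = 0.21 A × 6178 Ω = 1297.38 V.
0.21 has 2 significant figures; 6178 has 4.
Division/multiplication keeps the fewest: 2 significant figures.
Rounded: 1.3 × 10^3 V.

1.3 × 10^3 V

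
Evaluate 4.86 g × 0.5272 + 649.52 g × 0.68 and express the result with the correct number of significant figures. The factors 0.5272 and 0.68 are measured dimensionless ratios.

4.86 × 0.5272 = 2.562192 → 2.56 g (3 s.f., last digit at the 10^-2 place).
649.52 × 0.68 = 441.6736 → 4.4 × 10^2 g (2 s.f., last digit at the 10^1 place).
Sum: 444.235792 g; keep the coarser place, 10^1.
Result: 4.4 × 10^2 g.

4.4 × 10^2 g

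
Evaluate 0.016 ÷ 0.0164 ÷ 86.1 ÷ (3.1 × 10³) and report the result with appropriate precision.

3.7 × 10⁻⁶

0.016 ÷ 0.0164 ÷ 86.1 ÷ (3.1 × 10³) = 0.00000365520121426…
Multiplication/division keeps the fewest significant figures: 0.016 → 2 s.f., 0.0164 → 3 s.f., 86.1 → 3 s.f., 3.1 × 10³ → 2 s.f.; limit is 2.
Rounded to 2 significant figures: 3.7 × 10⁻⁶.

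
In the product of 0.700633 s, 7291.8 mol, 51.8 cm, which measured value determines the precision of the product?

51.8 cm

0.700633 s → 6 s.f.; 7291.8 mol → 5 s.f.; 51.8 cm → 3 s.f.
The fewest is 3 significant figures, from 51.8 cm.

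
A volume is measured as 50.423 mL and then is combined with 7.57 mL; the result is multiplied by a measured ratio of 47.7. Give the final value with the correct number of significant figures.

2.77 × 10³ mL

50.423 mL + 7.57 mL = 57.993 mL; the sum is limited to 2 decimal places (4 s.f.).
Carrying full precision, 57.993 × 47.7 = 2766.2661 mL; 47.7 has 3 s.f., so the result keeps min(4, 3) = 3 s.f.
Rounded to 3 significant figures: 2.77 × 10³ mL.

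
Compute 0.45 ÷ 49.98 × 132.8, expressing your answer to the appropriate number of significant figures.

1.2

0.45 ÷ 49.98 × 132.8 = 1.19567827131…
Multiplication/division keeps the fewest significant figures: 0.45 → 2 s.f., 49.98 → 4 s.f., 132.8 → 4 s.f.; limit is 2.
Rounded to 2 significant figures: 1.2.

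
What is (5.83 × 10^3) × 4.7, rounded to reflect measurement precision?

2.7 × 10^4

(5.83 × 10^3) × 4.7 = 27401
Multiplication/division keeps the fewest significant figures: 5.83 × 10^3 → 3 s.f., 4.7 → 2 s.f.; limit is 2.
Rounded to 2 significant figures: 2.7 × 10^4.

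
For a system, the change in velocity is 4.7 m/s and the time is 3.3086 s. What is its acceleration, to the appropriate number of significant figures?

1.4 m/s²

acceleration = 4.7 m/s ÷ 3.3086 s = 1.42054040984… m/s².
4.7 has 2 significant figures; 3.3086 has 5.
Division/multiplication keeps the fewest: 2 significant figures.
Rounded: 1.4 m/s².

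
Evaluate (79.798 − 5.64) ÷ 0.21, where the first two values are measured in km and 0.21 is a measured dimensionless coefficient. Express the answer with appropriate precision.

3.5 × 10^2 km

79.798 km − 5.64 km = 74.158 km; the difference is limited to 2 decimal places (4 s.f.).
Carrying full precision, 74.158 ÷ 0.21 = 353.133333333… km; 0.21 has 2 s.f., so the result keeps min(4, 2) = 2 s.f.
Rounded to 2 significant figures: 3.5 × 10^2 km.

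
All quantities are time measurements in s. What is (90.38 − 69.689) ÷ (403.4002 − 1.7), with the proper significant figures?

0.05151

90.38 − 69.689 = 20.691, limited to 2 d.p. → 4 s.f.; 403.4002 − 1.7 = 401.7002, limited to 1 d.p. → 4 s.f.
Carrying full precision, 20.691 ÷ 401.7002 = 0.0515085628536…; keep min(4, 4) = 4 s.f.
Rounded to 4 significant figures: 0.05151.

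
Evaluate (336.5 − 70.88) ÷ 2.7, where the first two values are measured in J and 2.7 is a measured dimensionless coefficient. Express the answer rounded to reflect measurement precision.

98 J

336.5 J − 70.88 J = 265.62 J; the difference is limited to 1 decimal place (4 s.f.).
Carrying full precision, 265.62 ÷ 2.7 = 98.3777777778… J; 2.7 has 2 s.f., so the result keeps min(4, 2) = 2 s.f.
Rounded to 2 significant figures: 98 J.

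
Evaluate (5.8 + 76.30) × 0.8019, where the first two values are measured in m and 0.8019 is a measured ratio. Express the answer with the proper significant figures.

65.8 m

5.8 m + 76.30 m = 82.10 m; the sum is limited to 1 decimal place (3 s.f.).
Carrying full precision, 82.10 × 0.8019 = 65.83599 m; 0.8019 has 4 s.f., so the result keeps min(3, 4) = 3 s.f.
Rounded to 3 significant figures: 65.8 m.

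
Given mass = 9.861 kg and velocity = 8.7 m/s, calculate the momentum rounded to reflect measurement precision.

86 kg·m/s

momentum = 9.861 kg × 8.7 m/s = 85.7907 kg·m/s.
9.861 has 4 significant figures; 8.7 has 2.
Division/multiplication keeps the fewest: 2 significant figures.
Rounded: 86 kg·m/s.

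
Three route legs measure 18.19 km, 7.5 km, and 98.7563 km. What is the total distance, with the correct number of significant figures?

18.19 km + 7.5 km + 98.7563 km = 124.4463 km.
Addition/subtraction keeps the fewest decimal places: 18.19 → 2 decimal places, 7.5 → 1 decimal place, 98.7563 → 4 decimal places; limit is 1.
Rounded to 1 decimal place: 124.4 km.

124.4 km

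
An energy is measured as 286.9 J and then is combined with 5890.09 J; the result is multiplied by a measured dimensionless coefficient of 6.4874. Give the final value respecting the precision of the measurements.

286.9 J + 5890.09 J = 6176.99 J; the sum is limited to 1 decimal place (5 s.f.).
Carrying full precision, 6176.99 × 6.4874 = 40072.604926 J; 6.4874 has 5 s.f., so the result keeps min(5, 5) = 5 s.f.
Rounded to 5 significant figures: 40073 J.

40073 J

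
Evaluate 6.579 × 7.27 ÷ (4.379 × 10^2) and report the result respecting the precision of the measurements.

1.09 × 10^-1

6.579 × 7.27 ÷ (4.379 × 10^2) = 0.109224320621…
Multiplication/division keeps the fewest significant figures: 6.579 → 4 s.f., 7.27 → 3 s.f., 4.379 × 10^2 → 4 s.f.; limit is 3.
Rounded to 3 significant figures: 1.09 × 10^-1.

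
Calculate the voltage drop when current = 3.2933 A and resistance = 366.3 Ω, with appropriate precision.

1.206 × 10^3 V

voltage drop = 3.2933 A × 366.3 Ω = 1206.33579 V.
3.2933 has 5 significant figures; 366.3 has 4.
Division/multiplication keeps the fewest: 4 significant figures.
Rounded: 1.206 × 10^3 V.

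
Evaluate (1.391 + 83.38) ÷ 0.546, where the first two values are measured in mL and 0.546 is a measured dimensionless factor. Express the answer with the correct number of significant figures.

1.391 mL + 83.38 mL = 84.771 mL; the sum is limited to 2 decimal places (4 s.f.).
Carrying full precision, 84.771 ÷ 0.546 = 155.258241758… mL; 0.546 has 3 s.f., so the result keeps min(4, 3) = 3 s.f.
Rounded to 3 significant figures: 155 mL.

155 mL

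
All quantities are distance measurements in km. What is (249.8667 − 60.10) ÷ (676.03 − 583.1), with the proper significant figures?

249.8667 − 60.10 = 189.7667, limited to 2 d.p. → 5 s.f.; 676.03 − 583.1 = 92.93, limited to 1 d.p. → 3 s.f.
Carrying full precision, 189.7667 ÷ 92.93 = 2.04203916927…; keep min(5, 3) = 3 s.f.
Rounded to 3 significant figures: 2.04.

2.04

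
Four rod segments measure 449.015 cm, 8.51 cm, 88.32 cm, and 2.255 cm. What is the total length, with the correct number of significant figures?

548.10 cm

449.015 cm + 8.51 cm + 88.32 cm + 2.255 cm = 548.100 cm.
Addition/subtraction keeps the fewest decimal places: 449.015 → 3 decimal places, 8.51 → 2 decimal places, 88.32 → 2 decimal places, 2.255 → 3 decimal places; limit is 2.
Rounded to 2 decimal places: 548.10 cm.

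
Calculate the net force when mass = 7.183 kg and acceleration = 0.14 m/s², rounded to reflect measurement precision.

net force = 7.183 kg × 0.14 m/s² = 1.00562 N.
7.183 has 4 significant figures; 0.14 has 2.
Division/multiplication keeps the fewest: 2 significant figures.
Rounded: 1.0 N.

1.0 N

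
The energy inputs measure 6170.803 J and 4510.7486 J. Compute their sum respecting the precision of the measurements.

10681.552 J

6170.803 J + 4510.7486 J = 10681.5516 J.
Addition/subtraction keeps the fewest decimal places: 6170.803 → 3 decimal places, 4510.7486 → 4 decimal places; limit is 3.
Rounded to 3 decimal places: 10681.552 J.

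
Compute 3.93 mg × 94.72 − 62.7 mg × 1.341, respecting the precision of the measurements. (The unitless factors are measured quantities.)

3.93 × 94.72 = 372.2496 → 372 mg (3 s.f., last digit at the 10^0 place).
62.7 × 1.341 = 84.0807 → 84.1 mg (3 s.f., last digit at the 10^-1 place).
Difference: 288.1689 mg; keep the coarser place, 10^0.
Result: 288 mg.

288 mg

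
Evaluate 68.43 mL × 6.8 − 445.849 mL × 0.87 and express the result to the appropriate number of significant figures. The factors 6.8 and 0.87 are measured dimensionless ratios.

68.43 × 6.8 = 465.324 → 4.7 × 10² mL (2 s.f., last digit at the 10^1 place).
445.849 × 0.87 = 387.88863 → 3.9 × 10² mL (2 s.f., last digit at the 10^1 place).
Difference: 77.43537 mL; keep the coarser place, 10^1.
Result: 8 × 10¹ mL.

8 × 10¹ mL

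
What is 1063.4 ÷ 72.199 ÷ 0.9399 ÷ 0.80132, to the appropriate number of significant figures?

19.56

1063.4 ÷ 72.199 ÷ 0.9399 ÷ 0.80132 = 19.5559015239…
Multiplication/division keeps the fewest significant figures: 1063.4 → 5 s.f., 72.199 → 5 s.f., 0.9399 → 4 s.f., 0.80132 → 5 s.f.; limit is 4.
Rounded to 4 significant figures: 19.56.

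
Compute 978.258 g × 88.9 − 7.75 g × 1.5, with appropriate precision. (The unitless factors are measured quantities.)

8.70 × 10⁴ g

978.258 × 88.9 = 86967.1362 → 8.70 × 10⁴ g (3 s.f., last digit at the 10^2 place).
7.75 × 1.5 = 11.625 → 12 g (2 s.f., last digit at the 10^0 place).
Difference: 86955.5112 g; keep the coarser place, 10^2.
Result: 8.70 × 10⁴ g.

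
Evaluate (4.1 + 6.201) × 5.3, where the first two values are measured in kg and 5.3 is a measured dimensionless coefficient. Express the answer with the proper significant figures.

55 kg

4.1 kg + 6.201 kg = 10.301 kg; the sum is limited to 1 decimal place (3 s.f.).
Carrying full precision, 10.301 × 5.3 = 54.5953 kg; 5.3 has 2 s.f., so the result keeps min(3, 2) = 2 s.f.
Rounded to 2 significant figures: 55 kg.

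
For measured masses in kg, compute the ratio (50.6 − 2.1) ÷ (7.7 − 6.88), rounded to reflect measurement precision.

50.6 − 2.1 = 48.5, limited to 1 d.p. → 3 s.f.; 7.7 − 6.88 = 0.82, limited to 1 d.p. → 1 s.f.
Carrying full precision, 48.5 ÷ 0.82 = 59.1463414634…; keep min(3, 1) = 1 s.f.
Rounded to 1 significant figure: 6 × 10¹.

6 × 10¹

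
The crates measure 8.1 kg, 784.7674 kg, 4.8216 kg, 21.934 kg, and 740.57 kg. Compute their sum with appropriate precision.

8.1 kg + 784.7674 kg + 4.8216 kg + 21.934 kg + 740.57 kg = 1560.1930 kg.
Addition/subtraction keeps the fewest decimal places: 8.1 → 1 decimal place, 784.7674 → 4 decimal places, 4.8216 → 4 decimal places, 21.934 → 3 decimal places, 740.57 → 2 decimal places; limit is 1.
Rounded to 1 decimal place: 1560.2 kg.

1560.2 kg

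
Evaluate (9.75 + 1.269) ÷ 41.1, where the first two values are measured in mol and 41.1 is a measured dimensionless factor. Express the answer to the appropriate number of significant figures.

0.268 mol

9.75 mol + 1.269 mol = 11.019 mol; the sum is limited to 2 decimal places (4 s.f.).
Carrying full precision, 11.019 ÷ 41.1 = 0.268102189781… mol; 41.1 has 3 s.f., so the result keeps min(4, 3) = 3 s.f.
Rounded to 3 significant figures: 0.268 mol.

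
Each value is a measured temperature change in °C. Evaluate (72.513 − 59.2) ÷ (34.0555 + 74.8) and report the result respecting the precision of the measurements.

72.513 − 59.2 = 13.313, limited to 1 d.p. → 3 s.f.; 34.0555 + 74.8 = 108.8555, limited to 1 d.p. → 4 s.f.
Carrying full precision, 13.313 ÷ 108.8555 = 0.122299745994…; keep min(3, 4) = 3 s.f.
Rounded to 3 significant figures: 0.122.

0.122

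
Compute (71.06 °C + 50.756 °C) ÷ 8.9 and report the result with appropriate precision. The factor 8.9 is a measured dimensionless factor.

14 °C

71.06 °C + 50.756 °C = 121.816 °C; the sum is limited to 2 decimal places (5 s.f.).
Carrying full precision, 121.816 ÷ 8.9 = 13.6871910112… °C; 8.9 has 2 s.f., so the result keeps min(5, 2) = 2 s.f.
Rounded to 2 significant figures: 14 °C.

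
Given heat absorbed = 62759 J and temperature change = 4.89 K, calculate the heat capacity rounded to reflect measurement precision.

1.28 × 10^4 J/K

heat capacity = 62759 J ÷ 4.89 K = 12834.1513292… J/K.
62759 has 5 significant figures; 4.89 has 3.
Division/multiplication keeps the fewest: 3 significant figures.
Rounded: 1.28 × 10^4 J/K.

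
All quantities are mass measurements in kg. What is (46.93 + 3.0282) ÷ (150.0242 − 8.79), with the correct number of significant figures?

0.3537

46.93 + 3.0282 = 49.9582, limited to 2 d.p. → 4 s.f.; 150.0242 − 8.79 = 141.2342, limited to 2 d.p. → 5 s.f.
Carrying full precision, 49.9582 ÷ 141.2342 = 0.353725938901…; keep min(4, 5) = 4 s.f.
Rounded to 4 significant figures: 0.3537.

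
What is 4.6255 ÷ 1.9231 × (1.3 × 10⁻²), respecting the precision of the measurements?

0.031

4.6255 ÷ 1.9231 × (1.3 × 10⁻²) = 0.0312680047839…
Multiplication/division keeps the fewest significant figures: 4.6255 → 5 s.f., 1.9231 → 5 s.f., 1.3 × 10⁻² → 2 s.f.; limit is 2.
Rounded to 2 significant figures: 0.031.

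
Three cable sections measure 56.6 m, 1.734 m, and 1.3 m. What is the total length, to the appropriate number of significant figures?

56.6 m + 1.734 m + 1.3 m = 59.634 m.
Addition/subtraction keeps the fewest decimal places: 56.6 → 1 decimal place, 1.734 → 3 decimal places, 1.3 → 1 decimal place; limit is 1.
Rounded to 1 decimal place: 59.6 m.

59.6 m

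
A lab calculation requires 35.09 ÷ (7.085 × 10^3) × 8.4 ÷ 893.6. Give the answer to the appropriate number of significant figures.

35.09 ÷ (7.085 × 10^3) × 8.4 ÷ 893.6 = 0.0000465564266621…
Multiplication/division keeps the fewest significant figures: 35.09 → 4 s.f., 7.085 × 10^3 → 4 s.f., 8.4 → 2 s.f., 893.6 → 4 s.f.; limit is 2.
Rounded to 2 significant figures: 4.7 × 10^-5.

4.7 × 10^-5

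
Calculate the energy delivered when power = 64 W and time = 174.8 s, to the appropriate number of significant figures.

energy delivered = 64 W × 174.8 s = 11187.2 J.
64 has 2 significant figures; 174.8 has 4.
Division/multiplication keeps the fewest: 2 significant figures.
Rounded: 1.1 × 10⁴ J.

1.1 × 10⁴ J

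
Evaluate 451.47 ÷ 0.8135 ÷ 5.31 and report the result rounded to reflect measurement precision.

105

451.47 ÷ 0.8135 ÷ 5.31 = 104.514565298…
Multiplication/division keeps the fewest significant figures: 451.47 → 5 s.f., 0.8135 → 4 s.f., 5.31 → 3 s.f.; limit is 3.
Rounded to 3 significant figures: 105.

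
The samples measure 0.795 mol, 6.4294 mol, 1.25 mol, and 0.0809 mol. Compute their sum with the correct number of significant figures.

8.56 mol

0.795 mol + 6.4294 mol + 1.25 mol + 0.0809 mol = 8.5553 mol.
Addition/subtraction keeps the fewest decimal places: 0.795 → 3 decimal places, 6.4294 → 4 decimal places, 1.25 → 2 decimal places, 0.0809 → 4 decimal places; limit is 2.
Rounded to 2 decimal places: 8.56 mol.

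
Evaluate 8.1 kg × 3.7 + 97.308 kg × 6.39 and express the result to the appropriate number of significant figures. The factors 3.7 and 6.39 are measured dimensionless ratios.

652 kg

8.1 × 3.7 = 29.97 → 30. kg (2 s.f., last digit at the 10^0 place).
97.308 × 6.39 = 621.79812 → 622 kg (3 s.f., last digit at the 10^0 place).
Sum: 651.76812 kg; keep the coarser place, 10^0.
Result: 652 kg.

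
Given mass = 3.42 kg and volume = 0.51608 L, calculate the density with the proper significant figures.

density = 3.42 kg ÷ 0.51608 L = 6.62687955356… kg/L.
3.42 has 3 significant figures; 0.51608 has 5.
Division/multiplication keeps the fewest: 3 significant figures.
Rounded: 6.63 kg/L.

6.63 kg/L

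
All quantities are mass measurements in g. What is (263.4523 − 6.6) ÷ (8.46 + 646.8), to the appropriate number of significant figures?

263.4523 − 6.6 = 256.8523, limited to 1 d.p. → 4 s.f.; 8.46 + 646.8 = 655.26, limited to 1 d.p. → 4 s.f.
Carrying full precision, 256.8523 ÷ 655.26 = 0.391985318805…; keep min(4, 4) = 4 s.f.
Rounded to 4 significant figures: 0.3920.

0.3920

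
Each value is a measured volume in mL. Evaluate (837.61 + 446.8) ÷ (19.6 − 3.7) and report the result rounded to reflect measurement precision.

80.8

837.61 + 446.8 = 1284.41, limited to 1 d.p. → 5 s.f.; 19.6 − 3.7 = 15.9, limited to 1 d.p. → 3 s.f.
Carrying full precision, 1284.41 ÷ 15.9 = 80.7805031447…; keep min(5, 3) = 3 s.f.
Rounded to 3 significant figures: 80.8.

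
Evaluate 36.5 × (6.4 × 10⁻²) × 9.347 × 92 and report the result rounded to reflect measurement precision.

36.5 × (6.4 × 10⁻²) × 9.347 × 92 = 2008.782464
Multiplication/division keeps the fewest significant figures: 36.5 → 3 s.f., 6.4 × 10⁻² → 2 s.f., 9.347 → 4 s.f., 92 → 2 s.f.; limit is 2.
Rounded to 2 significant figures: 2.0 × 10³.

2.0 × 10³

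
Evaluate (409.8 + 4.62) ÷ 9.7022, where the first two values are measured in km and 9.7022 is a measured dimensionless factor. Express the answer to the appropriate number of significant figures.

409.8 km + 4.62 km = 414.42 km; the sum is limited to 1 decimal place (4 s.f.).
Carrying full precision, 414.42 ÷ 9.7022 = 42.7140236235… km; 9.7022 has 5 s.f., so the result keeps min(4, 5) = 4 s.f.
Rounded to 4 significant figures: 42.71 km.

42.71 km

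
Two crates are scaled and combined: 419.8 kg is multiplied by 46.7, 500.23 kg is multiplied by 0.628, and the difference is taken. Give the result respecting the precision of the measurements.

1.93 × 10⁴ kg

419.8 × 46.7 = 19604.66 → 1.96 × 10⁴ kg (3 s.f., last digit at the 10^2 place).
500.23 × 0.628 = 314.14444 → 314 kg (3 s.f., last digit at the 10^0 place).
Difference: 19290.51556 kg; keep the coarser place, 10^2.
Result: 1.93 × 10⁴ kg.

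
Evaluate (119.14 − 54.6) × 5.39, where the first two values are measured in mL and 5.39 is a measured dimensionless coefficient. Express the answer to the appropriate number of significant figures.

3.48 × 10² mL

119.14 mL − 54.6 mL = 64.54 mL; the difference is limited to 1 decimal place (3 s.f.).
Carrying full precision, 64.54 × 5.39 = 347.8706 mL; 5.39 has 3 s.f., so the result keeps min(3, 3) = 3 s.f.
Rounded to 3 significant figures: 3.48 × 10² mL.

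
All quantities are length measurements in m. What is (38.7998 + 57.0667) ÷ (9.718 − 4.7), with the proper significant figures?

19

38.7998 + 57.0667 = 95.8665, limited to 4 d.p. → 6 s.f.; 9.718 − 4.7 = 5.018, limited to 1 d.p. → 2 s.f.
Carrying full precision, 95.8665 ÷ 5.018 = 19.1045237146…; keep min(6, 2) = 2 s.f.
Rounded to 2 significant figures: 19.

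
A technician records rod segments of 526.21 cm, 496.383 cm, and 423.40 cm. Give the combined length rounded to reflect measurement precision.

526.21 cm + 496.383 cm + 423.40 cm = 1445.993 cm.
Addition/subtraction keeps the fewest decimal places: 526.21 → 2 decimal places, 496.383 → 3 decimal places, 423.40 → 2 decimal places; limit is 2.
Rounded to 2 decimal places: 1445.99 cm.

1445.99 cm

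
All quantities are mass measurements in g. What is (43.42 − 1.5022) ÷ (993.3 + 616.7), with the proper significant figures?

2.604 × 10^-2

43.42 − 1.5022 = 41.9178, limited to 2 d.p. → 4 s.f.; 993.3 + 616.7 = 1610.0, limited to 1 d.p. → 5 s.f.
Carrying full precision, 41.9178 ÷ 1610.0 = 0.0260359006211…; keep min(4, 5) = 4 s.f.
Rounded to 4 significant figures: 2.604 × 10^-2.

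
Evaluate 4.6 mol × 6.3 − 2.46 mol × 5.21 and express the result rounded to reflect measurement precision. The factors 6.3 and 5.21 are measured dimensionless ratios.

4.6 × 6.3 = 28.98 → 29 mol (2 s.f., last digit at the 10^0 place).
2.46 × 5.21 = 12.8166 → 12.8 mol (3 s.f., last digit at the 10^-1 place).
Difference: 16.1634 mol; keep the coarser place, 10^0.
Result: 16 mol.

16 mol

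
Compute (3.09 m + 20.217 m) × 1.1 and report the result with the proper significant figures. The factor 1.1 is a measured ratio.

26 m

3.09 m + 20.217 m = 23.307 m; the sum is limited to 2 decimal places (4 s.f.).
Carrying full precision, 23.307 × 1.1 = 25.6377 m; 1.1 has 2 s.f., so the result keeps min(4, 2) = 2 s.f.
Rounded to 2 significant figures: 26 m.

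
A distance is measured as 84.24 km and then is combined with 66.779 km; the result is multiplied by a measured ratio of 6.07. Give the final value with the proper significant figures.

9.17 × 10^2 km

84.24 km + 66.779 km = 151.019 km; the sum is limited to 2 decimal places (5 s.f.).
Carrying full precision, 151.019 × 6.07 = 916.68533 km; 6.07 has 3 s.f., so the result keeps min(5, 3) = 3 s.f.
Rounded to 3 significant figures: 9.17 × 10^2 km.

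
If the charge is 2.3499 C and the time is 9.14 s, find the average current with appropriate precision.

0.257 A

average current = 2.3499 C ÷ 9.14 s = 0.257100656455… A.
2.3499 has 5 significant figures; 9.14 has 3.
Division/multiplication keeps the fewest: 3 significant figures.
Rounded: 0.257 A.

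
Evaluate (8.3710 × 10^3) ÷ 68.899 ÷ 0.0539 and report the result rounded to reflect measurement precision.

(8.3710 × 10^3) ÷ 68.899 ÷ 0.0539 = 2254.11286737…
Multiplication/division keeps the fewest significant figures: 8.3710 × 10^3 → 5 s.f., 68.899 → 5 s.f., 0.0539 → 3 s.f.; limit is 3.
Rounded to 3 significant figures: 2.25 × 10^3.

2.25 × 10^3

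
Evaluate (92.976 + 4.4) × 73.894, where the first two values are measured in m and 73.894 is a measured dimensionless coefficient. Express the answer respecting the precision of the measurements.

7.20 × 10^3 m

92.976 m + 4.4 m = 97.376 m; the sum is limited to 1 decimal place (3 s.f.).
Carrying full precision, 97.376 × 73.894 = 7195.502144 m; 73.894 has 5 s.f., so the result keeps min(3, 5) = 3 s.f.
Rounded to 3 significant figures: 7.20 × 10^3 m.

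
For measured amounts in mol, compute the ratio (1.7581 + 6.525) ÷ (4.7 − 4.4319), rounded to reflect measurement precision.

3 × 10¹

1.7581 + 6.525 = 8.2831, limited to 3 d.p. → 4 s.f.; 4.7 − 4.4319 = 0.2681, limited to 1 d.p. → 1 s.f.
Carrying full precision, 8.2831 ÷ 0.2681 = 30.8955613577…; keep min(4, 1) = 1 s.f.
Rounded to 1 significant figure: 3 × 10¹.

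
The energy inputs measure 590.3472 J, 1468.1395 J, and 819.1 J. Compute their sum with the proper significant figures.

590.3472 J + 1468.1395 J + 819.1 J = 2877.5867 J.
Addition/subtraction keeps the fewest decimal places: 590.3472 → 4 decimal places, 1468.1395 → 4 decimal places, 819.1 → 1 decimal place; limit is 1.
Rounded to 1 decimal place: 2877.6 J.

2877.6 J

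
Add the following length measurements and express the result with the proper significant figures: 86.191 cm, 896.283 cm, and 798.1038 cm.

86.191 cm + 896.283 cm + 798.1038 cm = 1780.5778 cm.
Addition/subtraction keeps the fewest decimal places: 86.191 → 3 decimal places, 896.283 → 3 decimal places, 798.1038 → 4 decimal places; limit is 3.
Rounded to 3 decimal places: 1780.578 cm.

1780.578 cm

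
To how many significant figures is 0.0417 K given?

3

0.0417: leading zeros are not significant.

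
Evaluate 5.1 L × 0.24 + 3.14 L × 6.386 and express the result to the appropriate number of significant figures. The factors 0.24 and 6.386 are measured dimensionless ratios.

21.3 L

5.1 × 0.24 = 1.224 → 1.2 L (2 s.f., last digit at the 10^-1 place).
3.14 × 6.386 = 20.05204 → 20.1 L (3 s.f., last digit at the 10^-1 place).
Sum: 21.27604 L; keep the coarser place, 10^-1.
Result: 21.3 L.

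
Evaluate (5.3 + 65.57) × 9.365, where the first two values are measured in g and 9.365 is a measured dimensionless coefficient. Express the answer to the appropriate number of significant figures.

664 g

5.3 g + 65.57 g = 70.87 g; the sum is limited to 1 decimal place (3 s.f.).
Carrying full precision, 70.87 × 9.365 = 663.69755 g; 9.365 has 4 s.f., so the result keeps min(3, 4) = 3 s.f.
Rounded to 3 significant figures: 664 g.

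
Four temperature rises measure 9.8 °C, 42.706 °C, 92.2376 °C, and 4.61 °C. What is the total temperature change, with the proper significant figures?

1.494 × 10^2 °C

9.8 °C + 42.706 °C + 92.2376 °C + 4.61 °C = 149.3536 °C.
Addition/subtraction keeps the fewest decimal places: 9.8 → 1 decimal place, 42.706 → 3 decimal places, 92.2376 → 4 decimal places, 4.61 → 2 decimal places; limit is 1.
Rounded to 1 decimal place: 1.494 × 10^2 °C.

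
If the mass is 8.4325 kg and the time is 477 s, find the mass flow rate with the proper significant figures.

0.0177 kg/s

mass flow rate = 8.4325 kg ÷ 477 s = 0.017678197065… kg/s.
8.4325 has 5 significant figures; 477 has 3.
Division/multiplication keeps the fewest: 3 significant figures.
Rounded: 0.0177 kg/s.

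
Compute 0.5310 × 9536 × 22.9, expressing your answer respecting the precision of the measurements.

0.5310 × 9536 × 22.9 = 115956.8064
Multiplication/division keeps the fewest significant figures: 0.5310 → 4 s.f., 9536 → 4 s.f., 22.9 → 3 s.f.; limit is 3.
Rounded to 3 significant figures: 1.16 × 10^5.

1.16 × 10^5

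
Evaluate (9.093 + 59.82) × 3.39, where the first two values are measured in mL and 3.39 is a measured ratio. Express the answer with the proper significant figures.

234 mL

9.093 mL + 59.82 mL = 68.913 mL; the sum is limited to 2 decimal places (4 s.f.).
Carrying full precision, 68.913 × 3.39 = 233.61507 mL; 3.39 has 3 s.f., so the result keeps min(4, 3) = 3 s.f.
Rounded to 3 significant figures: 234 mL.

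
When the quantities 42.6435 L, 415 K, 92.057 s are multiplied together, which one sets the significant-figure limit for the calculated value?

42.6435 L → 6 s.f.; 415 K → 3 s.f.; 92.057 s → 5 s.f.
The fewest is 3 significant figures, from 415 K.

415 K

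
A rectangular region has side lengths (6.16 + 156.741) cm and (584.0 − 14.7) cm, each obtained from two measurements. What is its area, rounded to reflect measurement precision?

6.16 + 156.741 = 162.901, limited to 2 d.p. → 5 s.f.; 584.0 − 14.7 = 569.3, limited to 1 d.p. → 4 s.f.
Carrying full precision, 162.901 × 569.3 = 92739.5393; keep min(5, 4) = 4 s.f.
Rounded to 4 significant figures: 9.274 × 10^4 cm².

9.274 × 10^4 cm²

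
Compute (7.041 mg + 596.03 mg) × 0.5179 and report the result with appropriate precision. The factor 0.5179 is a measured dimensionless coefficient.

312.3 mg

7.041 mg + 596.03 mg = 603.071 mg; the sum is limited to 2 decimal places (5 s.f.).
Carrying full precision, 603.071 × 0.5179 = 312.3304709 mg; 0.5179 has 4 s.f., so the result keeps min(5, 4) = 4 s.f.
Rounded to 4 significant figures: 312.3 mg.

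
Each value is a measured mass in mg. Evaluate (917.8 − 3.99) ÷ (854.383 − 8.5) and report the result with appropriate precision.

917.8 − 3.99 = 913.81, limited to 1 d.p. → 4 s.f.; 854.383 − 8.5 = 845.883, limited to 1 d.p. → 4 s.f.
Carrying full precision, 913.81 ÷ 845.883 = 1.08030306792…; keep min(4, 4) = 4 s.f.
Rounded to 4 significant figures: 1.080.

1.080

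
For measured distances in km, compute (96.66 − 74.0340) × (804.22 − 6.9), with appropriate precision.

96.66 − 74.0340 = 22.6260, limited to 2 d.p. → 4 s.f.; 804.22 − 6.9 = 797.32, limited to 1 d.p. → 4 s.f.
Carrying full precision, 22.6260 × 797.32 = 18040.16232; keep min(4, 4) = 4 s.f.
Rounded to 4 significant figures: 1.804 × 10⁴ km².

1.804 × 10⁴ km²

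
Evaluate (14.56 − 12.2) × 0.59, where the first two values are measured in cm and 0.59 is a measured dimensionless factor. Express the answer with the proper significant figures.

14.56 cm − 12.2 cm = 2.36 cm; the difference is limited to 1 decimal place (2 s.f.).
Carrying full precision, 2.36 × 0.59 = 1.3924 cm; 0.59 has 2 s.f., so the result keeps min(2, 2) = 2 s.f.
Rounded to 2 significant figures: 1.4 cm.

1.4 cm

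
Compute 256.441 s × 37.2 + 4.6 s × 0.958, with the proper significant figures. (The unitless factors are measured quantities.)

9.54 × 10³ s

256.441 × 37.2 = 9539.6052 → 9.54 × 10³ s (3 s.f., last digit at the 10^1 place).
4.6 × 0.958 = 4.4068 → 4.4 s (2 s.f., last digit at the 10^-1 place).
Sum: 9544.012 s; keep the coarser place, 10^1.
Result: 9.54 × 10³ s.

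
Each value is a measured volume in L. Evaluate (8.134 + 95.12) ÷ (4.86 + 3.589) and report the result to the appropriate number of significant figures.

8.134 + 95.12 = 103.254, limited to 2 d.p. → 5 s.f.; 4.86 + 3.589 = 8.449, limited to 2 d.p. → 3 s.f.
Carrying full precision, 103.254 ÷ 8.449 = 12.220854539…; keep min(5, 3) = 3 s.f.
Rounded to 3 significant figures: 12.2.

12.2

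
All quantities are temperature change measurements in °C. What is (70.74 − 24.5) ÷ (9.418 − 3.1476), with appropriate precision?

70.74 − 24.5 = 46.24, limited to 1 d.p. → 3 s.f.; 9.418 − 3.1476 = 6.2704, limited to 3 d.p. → 4 s.f.
Carrying full precision, 46.24 ÷ 6.2704 = 7.37433018627…; keep min(3, 4) = 3 s.f.
Rounded to 3 significant figures: 7.37.

7.37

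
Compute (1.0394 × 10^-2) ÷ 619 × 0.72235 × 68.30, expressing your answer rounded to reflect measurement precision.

8.28 × 10^-4

(1.0394 × 10^-2) ÷ 619 × 0.72235 × 68.30 = 0.000828438825477…
Multiplication/division keeps the fewest significant figures: 1.0394 × 10^-2 → 5 s.f., 619 → 3 s.f., 0.72235 → 5 s.f., 68.30 → 4 s.f.; limit is 3.
Rounded to 3 significant figures: 8.28 × 10^-4.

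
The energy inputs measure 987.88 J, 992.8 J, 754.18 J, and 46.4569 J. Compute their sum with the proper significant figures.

2781.3 J

987.88 J + 992.8 J + 754.18 J + 46.4569 J = 2781.3169 J.
Addition/subtraction keeps the fewest decimal places: 987.88 → 2 decimal places, 992.8 → 1 decimal place, 754.18 → 2 decimal places, 46.4569 → 4 decimal places; limit is 1.
Rounded to 1 decimal place: 2781.3 J.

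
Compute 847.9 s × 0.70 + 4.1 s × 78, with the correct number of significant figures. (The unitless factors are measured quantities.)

847.9 × 0.70 = 593.53 → 5.9 × 10² s (2 s.f., last digit at the 10^1 place).
4.1 × 78 = 319.8 → 3.2 × 10² s (2 s.f., last digit at the 10^1 place).
Sum: 913.33 s; keep the coarser place, 10^1.
Result: 9.1 × 10² s.

9.1 × 10² s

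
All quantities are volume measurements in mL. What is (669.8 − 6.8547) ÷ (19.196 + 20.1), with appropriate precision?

669.8 − 6.8547 = 662.9453, limited to 1 d.p. → 4 s.f.; 19.196 + 20.1 = 39.296, limited to 1 d.p. → 3 s.f.
Carrying full precision, 662.9453 ÷ 39.296 = 16.8705542549…; keep min(4, 3) = 3 s.f.
Rounded to 3 significant figures: 16.9.

16.9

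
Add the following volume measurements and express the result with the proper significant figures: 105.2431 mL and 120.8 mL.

226.0 mL

105.2431 mL + 120.8 mL = 226.0431 mL.
Addition/subtraction keeps the fewest decimal places: 105.2431 → 4 decimal places, 120.8 → 1 decimal place; limit is 1.
Rounded to 1 decimal place: 226.0 mL.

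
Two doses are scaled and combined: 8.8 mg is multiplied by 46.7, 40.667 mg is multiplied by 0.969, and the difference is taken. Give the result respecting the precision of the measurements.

8.8 × 46.7 = 410.96 → 4.1 × 10^2 mg (2 s.f., last digit at the 10^1 place).
40.667 × 0.969 = 39.406323 → 39.4 mg (3 s.f., last digit at the 10^-1 place).
Difference: 371.553677 mg; keep the coarser place, 10^1.
Result: 3.7 × 10^2 mg.

3.7 × 10^2 mg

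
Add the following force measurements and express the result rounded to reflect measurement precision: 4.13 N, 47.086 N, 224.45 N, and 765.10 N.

4.13 N + 47.086 N + 224.45 N + 765.10 N = 1040.766 N.
Addition/subtraction keeps the fewest decimal places: 4.13 → 2 decimal places, 47.086 → 3 decimal places, 224.45 → 2 decimal places, 765.10 → 2 decimal places; limit is 2.
Rounded to 2 decimal places: 1040.77 N.

1040.77 N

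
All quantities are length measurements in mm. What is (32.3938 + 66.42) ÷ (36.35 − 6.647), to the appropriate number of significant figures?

3.327

32.3938 + 66.42 = 98.8138, limited to 2 d.p. → 4 s.f.; 36.35 − 6.647 = 29.703, limited to 2 d.p. → 4 s.f.
Carrying full precision, 98.8138 ÷ 29.703 = 3.32672793994…; keep min(4, 4) = 4 s.f.
Rounded to 4 significant figures: 3.327.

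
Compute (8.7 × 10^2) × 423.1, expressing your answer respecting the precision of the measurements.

(8.7 × 10^2) × 423.1 = 368097
Multiplication/division keeps the fewest significant figures: 8.7 × 10^2 → 2 s.f., 423.1 → 4 s.f.; limit is 2.
Rounded to 2 significant figures: 3.7 × 10^5.

3.7 × 10^5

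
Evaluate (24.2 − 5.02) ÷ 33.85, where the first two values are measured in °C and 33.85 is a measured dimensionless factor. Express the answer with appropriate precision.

0.567 °C

24.2 °C − 5.02 °C = 19.18 °C; the difference is limited to 1 decimal place (3 s.f.).
Carrying full precision, 19.18 ÷ 33.85 = 0.566617429838… °C; 33.85 has 4 s.f., so the result keeps min(3, 4) = 3 s.f.
Rounded to 3 significant figures: 0.567 °C.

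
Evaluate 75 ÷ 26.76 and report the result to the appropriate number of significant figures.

2.8

75 ÷ 26.76 = 2.80269058296…
Multiplication/division keeps the fewest significant figures: 75 → 2 s.f., 26.76 → 4 s.f.; limit is 2.
Rounded to 2 significant figures: 2.8.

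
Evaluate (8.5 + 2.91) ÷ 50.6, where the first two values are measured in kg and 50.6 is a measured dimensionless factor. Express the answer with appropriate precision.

8.5 kg + 2.91 kg = 11.41 kg; the sum is limited to 1 decimal place (3 s.f.).
Carrying full precision, 11.41 ÷ 50.6 = 0.225494071146… kg; 50.6 has 3 s.f., so the result keeps min(3, 3) = 3 s.f.
Rounded to 3 significant figures: 2.25 × 10⁻¹ kg.

2.25 × 10⁻¹ kg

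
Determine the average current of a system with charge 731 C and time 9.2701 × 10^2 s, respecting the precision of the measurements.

average current = 731 C ÷ 9.2701 × 10^2 s = 0.788556757748… A.
731 has 3 significant figures; 9.2701 × 10^2 has 5.
Division/multiplication keeps the fewest: 3 significant figures.
Rounded: 7.89 × 10^-1 A.

7.89 × 10^-1 A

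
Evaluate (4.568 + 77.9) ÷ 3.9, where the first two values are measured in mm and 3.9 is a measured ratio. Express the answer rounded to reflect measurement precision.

21 mm

4.568 mm + 77.9 mm = 82.468 mm; the sum is limited to 1 decimal place (3 s.f.).
Carrying full precision, 82.468 ÷ 3.9 = 21.1456410256… mm; 3.9 has 2 s.f., so the result keeps min(3, 2) = 2 s.f.
Rounded to 2 significant figures: 21 mm.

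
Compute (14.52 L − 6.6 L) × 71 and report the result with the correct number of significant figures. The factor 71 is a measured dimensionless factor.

14.52 L − 6.6 L = 7.92 L; the difference is limited to 1 decimal place (2 s.f.).
Carrying full precision, 7.92 × 71 = 562.32 L; 71 has 2 s.f., so the result keeps min(2, 2) = 2 s.f.
Rounded to 2 significant figures: 5.6 × 10² L.

5.6 × 10² L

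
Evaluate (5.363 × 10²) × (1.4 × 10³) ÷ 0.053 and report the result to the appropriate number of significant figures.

(5.363 × 10²) × (1.4 × 10³) ÷ 0.053 = 14166415.0943…
Multiplication/division keeps the fewest significant figures: 5.363 × 10² → 4 s.f., 1.4 × 10³ → 2 s.f., 0.053 → 2 s.f.; limit is 2.
Rounded to 2 significant figures: 1.4 × 10⁷.

1.4 × 10⁷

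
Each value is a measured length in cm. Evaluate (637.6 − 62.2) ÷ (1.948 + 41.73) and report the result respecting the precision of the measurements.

13.17

637.6 − 62.2 = 575.4, limited to 1 d.p. → 4 s.f.; 1.948 + 41.73 = 43.678, limited to 2 d.p. → 4 s.f.
Carrying full precision, 575.4 ÷ 43.678 = 13.1736801136…; keep min(4, 4) = 4 s.f.
Rounded to 4 significant figures: 13.17.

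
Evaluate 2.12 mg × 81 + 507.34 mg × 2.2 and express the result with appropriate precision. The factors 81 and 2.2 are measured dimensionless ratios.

1.3 × 10^3 mg

2.12 × 81 = 171.72 → 1.7 × 10^2 mg (2 s.f., last digit at the 10^1 place).
507.34 × 2.2 = 1116.148 → 1.1 × 10^3 mg (2 s.f., last digit at the 10^2 place).
Sum: 1287.868 mg; keep the coarser place, 10^2.
Result: 1.3 × 10^3 mg.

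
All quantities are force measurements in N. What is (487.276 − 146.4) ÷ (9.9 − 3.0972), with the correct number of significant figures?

487.276 − 146.4 = 340.876, limited to 1 d.p. → 4 s.f.; 9.9 − 3.0972 = 6.8028, limited to 1 d.p. → 2 s.f.
Carrying full precision, 340.876 ÷ 6.8028 = 50.108190745…; keep min(4, 2) = 2 s.f.
Rounded to 2 significant figures: 50.

50.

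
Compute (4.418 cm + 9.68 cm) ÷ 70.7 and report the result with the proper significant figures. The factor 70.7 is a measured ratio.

4.418 cm + 9.68 cm = 14.098 cm; the sum is limited to 2 decimal places (4 s.f.).
Carrying full precision, 14.098 ÷ 70.7 = 0.199405940594… cm; 70.7 has 3 s.f., so the result keeps min(4, 3) = 3 s.f.
Rounded to 3 significant figures: 0.199 cm.

0.199 cm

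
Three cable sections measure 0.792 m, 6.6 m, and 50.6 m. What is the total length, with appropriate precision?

58.0 m

0.792 m + 6.6 m + 50.6 m = 57.992 m.
Addition/subtraction keeps the fewest decimal places: 0.792 → 3 decimal places, 6.6 → 1 decimal place, 50.6 → 1 decimal place; limit is 1.
Rounded to 1 decimal place: 58.0 m.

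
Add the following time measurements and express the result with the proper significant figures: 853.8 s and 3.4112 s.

853.8 s + 3.4112 s = 857.2112 s.
Addition/subtraction keeps the fewest decimal places: 853.8 → 1 decimal place, 3.4112 → 4 decimal places; limit is 1.
Rounded to 1 decimal place: 857.2 s.

857.2 s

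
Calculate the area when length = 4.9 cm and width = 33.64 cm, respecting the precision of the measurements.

area = 4.9 cm × 33.64 cm = 164.836 cm².
4.9 has 2 significant figures; 33.64 has 4.
Division/multiplication keeps the fewest: 2 significant figures.
Rounded: 1.6 × 10² cm².

1.6 × 10² cm²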